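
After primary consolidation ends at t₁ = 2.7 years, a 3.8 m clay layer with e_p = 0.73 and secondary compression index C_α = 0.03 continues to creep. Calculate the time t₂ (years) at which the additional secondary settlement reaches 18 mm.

S_s = C_α·H/(1+e_p)·log₁₀(t₂/t₁) ⇒ log₁₀(t₂/t₁) = S_s·(1+e_p)/(C_α·H).
log₁₀(t₂/t₁) = 0.018 × (1+0.73) / (0.03×3.8) = 0.2732
t₂ = t₁ × 10^0.2732 = 2.7 × 1.876 = 5.064 years

t₂ ≈ 5.06 years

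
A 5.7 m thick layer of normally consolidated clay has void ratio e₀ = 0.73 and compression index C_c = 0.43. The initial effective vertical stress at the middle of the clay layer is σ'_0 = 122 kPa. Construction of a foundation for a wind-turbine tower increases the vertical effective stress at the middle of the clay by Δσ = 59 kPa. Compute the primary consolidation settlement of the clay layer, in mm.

Final effective stress: σ'_f = σ'_0 + Δσ = 122 + 59 = 181 kPa.
Normally consolidated clay, so the full stress increment lies on the virgin compression line:
S_c = C_c·H/(1+e₀)·log₁₀(σ'_f/σ'_0) = 0.43×5.7/(1+0.73)×log₁₀(181/122)
    = 1.4168 × 0.17132 = 0.2427 m

S_c ≈ 243 mm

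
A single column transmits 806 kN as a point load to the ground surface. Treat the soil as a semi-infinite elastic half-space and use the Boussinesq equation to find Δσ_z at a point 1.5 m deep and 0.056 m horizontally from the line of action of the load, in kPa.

Δσ_z ≈ 170 kPa

Boussinesq vertical stress below a point load on an elastic half-space:
Δσ_z = 3P/(2πz²) · [1 + (r/z)²]^(−5/2)
r/z = 0.056/1.5 = 0.037333; [1+(r/z)²]^(−5/2) = 0.99652.
Δσ_z = 3×806/(2π×1.5²) × 0.99652 = 171.04 × 0.99652 = 170.4 kPa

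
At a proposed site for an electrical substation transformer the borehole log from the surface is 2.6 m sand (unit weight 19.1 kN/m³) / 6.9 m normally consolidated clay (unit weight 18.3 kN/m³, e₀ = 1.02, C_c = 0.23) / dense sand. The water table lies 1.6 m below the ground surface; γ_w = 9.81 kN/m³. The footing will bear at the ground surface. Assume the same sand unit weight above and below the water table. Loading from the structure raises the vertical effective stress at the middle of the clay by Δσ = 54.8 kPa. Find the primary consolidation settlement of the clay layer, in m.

Mid-depth of clay below the ground surface: z = 2.6 + 6.9/2 = 6.05 m.
Total vertical stress at mid-clay: σ_v = 19.1×2.6 + 18.3×3.45 = 112.8 kPa.
Pore pressure: u = 9.81×(6.05 − 1.6) = 43.655 kPa.
Initial effective stress: σ'_0 = σ_v − u = 112.8 − 43.655 = 69.145 kPa.
Final effective stress: σ'_f = σ'_0 + Δσ = 69.145 + 54.8 = 123.94 kPa.
Normally consolidated clay, so the full stress increment lies on the virgin compression line:
S_c = C_c·H/(1+e₀)·log₁₀(σ'_f/σ'_0) = 0.23×6.9/(1+1.02)×log₁₀(123.94/69.145)
    = 0.78564 × 0.25345 = 0.1991 m

S_c ≈ 0.199 m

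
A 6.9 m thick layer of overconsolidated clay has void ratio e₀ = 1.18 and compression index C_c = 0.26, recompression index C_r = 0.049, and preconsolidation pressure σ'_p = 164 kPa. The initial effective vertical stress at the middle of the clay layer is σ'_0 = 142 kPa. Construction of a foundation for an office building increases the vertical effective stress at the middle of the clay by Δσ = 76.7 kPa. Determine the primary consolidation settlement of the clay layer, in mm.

Final effective stress: σ'_f = 142 + 76.7 = 218.7 kPa.
σ'_f = 218.7 > σ'_p = 164 kPa, so the stress path crosses the preconsolidation pressure — recompression up to σ'_p, then virgin compression beyond:
S_c = H/(1+e₀)·[C_r·log₁₀(σ'_p/σ'_0) + C_c·log₁₀(σ'_f/σ'_p)]
    = 6.9/2.18 × [0.049×log₁₀(164/142) + 0.26×log₁₀(218.7/164)]
    = 3.1651 × [0.0030652 + 0.032501] = 0.1126 m

S_c ≈ 113 mm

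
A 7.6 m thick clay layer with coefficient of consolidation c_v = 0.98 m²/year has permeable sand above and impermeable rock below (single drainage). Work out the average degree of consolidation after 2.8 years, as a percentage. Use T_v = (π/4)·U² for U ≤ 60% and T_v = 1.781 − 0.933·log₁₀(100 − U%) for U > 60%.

U ≈ 24.6 %

Drainage path length: H_d = H = 7.6 m (single drainage).
T_v = c_v·t/H_d² = 0.98×2.8/7.6² = 0.047507.
T_v = 0.047507 corresponds to the U ≤ 60% branch:
U = √(4T_v/π) = 0.2459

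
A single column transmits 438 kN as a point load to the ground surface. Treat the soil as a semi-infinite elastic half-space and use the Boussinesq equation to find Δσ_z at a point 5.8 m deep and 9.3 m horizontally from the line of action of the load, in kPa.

Δσ_z ≈ 0.258 kPa

Boussinesq vertical stress below a point load on an elastic half-space:
Δσ_z = 3P/(2πz²) · [1 + (r/z)²]^(−5/2)
r/z = 9.3/5.8 = 1.6034; [1+(r/z)²]^(−5/2) = 0.041496.
Δσ_z = 3×438/(2π×5.8²) × 0.041496 = 6.2167 × 0.041496 = 0.258 kPa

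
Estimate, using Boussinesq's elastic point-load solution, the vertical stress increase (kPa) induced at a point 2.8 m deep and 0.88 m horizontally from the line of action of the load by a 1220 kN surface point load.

Boussinesq vertical stress below a point load on an elastic half-space:
Δσ_z = 3P/(2πz²) · [1 + (r/z)²]^(−5/2)
r/z = 0.88/2.8 = 0.31429; [1+(r/z)²]^(−5/2) = 0.79018.
Δσ_z = 3×1220/(2π×2.8²) × 0.79018 = 74.299 × 0.79018 = 58.71 kPa

Δσ_z ≈ 58.7 kPa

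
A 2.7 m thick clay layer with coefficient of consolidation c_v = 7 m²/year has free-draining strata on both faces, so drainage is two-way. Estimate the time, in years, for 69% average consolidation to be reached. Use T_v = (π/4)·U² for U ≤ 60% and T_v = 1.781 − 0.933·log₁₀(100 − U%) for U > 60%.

Drainage path length: H_d = H/2 = 1.35 m (double drainage).
U > 60%: T_v = 1.781 − 0.933·log₁₀(100 − 69) = 0.38956.
t = T_v·H_d²/c_v = 0.38956×1.35²/7 = 0.1014 years.

t ≈ 0.101 years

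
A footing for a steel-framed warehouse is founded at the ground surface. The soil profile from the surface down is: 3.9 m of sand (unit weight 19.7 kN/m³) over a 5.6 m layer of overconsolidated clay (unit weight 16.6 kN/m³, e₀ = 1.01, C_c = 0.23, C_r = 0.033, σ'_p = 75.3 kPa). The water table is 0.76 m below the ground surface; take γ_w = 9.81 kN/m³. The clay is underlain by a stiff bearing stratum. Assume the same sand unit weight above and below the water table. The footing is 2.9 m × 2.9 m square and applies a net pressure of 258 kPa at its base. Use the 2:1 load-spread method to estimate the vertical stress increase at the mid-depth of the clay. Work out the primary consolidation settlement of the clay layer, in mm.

S_c ≈ 51.1 mm

Mid-depth of clay below the ground surface: z = 3.9 + 5.6/2 = 6.7 m.
Total vertical stress at mid-clay: σ_v = 19.7×3.9 + 16.6×2.8 = 123.31 kPa.
Pore pressure: u = 9.81×(6.7 − 0.76) = 58.271 kPa.
Initial effective stress: σ'_0 = σ_v − u = 123.31 − 58.271 = 65.039 kPa.
Stress increase at mid-clay by the 2:1 spreading method:
Δσ = qBL/((B+z)(L+z)) = 258×2.9×2.9/((2.9+6.7)(2.9+6.7)) = 23.544 kPa
Final effective stress: σ'_f = 65.039 + 23.544 = 88.583 kPa.
σ'_f = 88.583 > σ'_p = 75.3 kPa, so the stress path crosses the preconsolidation pressure — recompression up to σ'_p, then virgin compression beyond:
S_c = H/(1+e₀)·[C_r·log₁₀(σ'_p/σ'_0) + C_c·log₁₀(σ'_f/σ'_p)]
    = 5.6/2.01 × [0.033×log₁₀(75.3/65.039) + 0.23×log₁₀(88.583/75.3)]
    = 2.7861 × [0.0020995 + 0.016228] = 0.05106 m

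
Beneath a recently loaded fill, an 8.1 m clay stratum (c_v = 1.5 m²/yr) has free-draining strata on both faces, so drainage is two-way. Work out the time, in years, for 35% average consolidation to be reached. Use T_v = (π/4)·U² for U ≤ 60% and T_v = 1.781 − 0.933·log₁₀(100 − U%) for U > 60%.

Drainage path length: H_d = H/2 = 4.05 m (double drainage).
U ≤ 60%: T_v = (π/4)·U² = (π/4)×0.35² = 0.096211.
t = T_v·H_d²/c_v = 0.096211×4.05²/1.5 = 1.052 years.

t ≈ 1.05 years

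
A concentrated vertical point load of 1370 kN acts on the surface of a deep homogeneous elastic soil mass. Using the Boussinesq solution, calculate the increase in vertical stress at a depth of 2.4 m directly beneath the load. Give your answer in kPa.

Boussinesq vertical stress below a point load on an elastic half-space:
Δσ_z = 3P/(2πz²) · [1 + (r/z)²]^(−5/2)
r/z = 0/2.4 = 0; [1+(r/z)²]^(−5/2) = 1.
Δσ_z = 3×1370/(2π×2.4²) × 1 = 113.56 × 1 = 113.6 kPa

Δσ_z ≈ 114 kPa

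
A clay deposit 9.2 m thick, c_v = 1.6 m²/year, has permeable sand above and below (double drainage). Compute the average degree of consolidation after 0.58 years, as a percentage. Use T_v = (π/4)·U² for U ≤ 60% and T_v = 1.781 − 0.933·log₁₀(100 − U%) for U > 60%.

U ≈ 23.6 %

Drainage path length: H_d = H/2 = 4.6 m (double drainage).
T_v = c_v·t/H_d² = 1.6×0.58/4.6² = 0.043856.
T_v = 0.043856 corresponds to the U ≤ 60% branch:
U = √(4T_v/π) = 0.2363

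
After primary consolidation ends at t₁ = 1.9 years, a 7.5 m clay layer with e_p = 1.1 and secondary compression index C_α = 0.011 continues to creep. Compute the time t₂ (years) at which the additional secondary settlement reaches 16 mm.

t₂ ≈ 4.85 years

S_s = C_α·H/(1+e_p)·log₁₀(t₂/t₁) ⇒ log₁₀(t₂/t₁) = S_s·(1+e_p)/(C_α·H).
log₁₀(t₂/t₁) = 0.016 × (1+1.1) / (0.011×7.5) = 0.4073
t₂ = t₁ × 10^0.4073 = 1.9 × 2.554 = 4.853 years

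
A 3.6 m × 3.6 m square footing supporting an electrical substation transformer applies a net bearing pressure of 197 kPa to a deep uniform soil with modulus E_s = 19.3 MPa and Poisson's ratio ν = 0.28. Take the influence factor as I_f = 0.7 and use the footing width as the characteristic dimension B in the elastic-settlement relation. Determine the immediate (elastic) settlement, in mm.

S_e ≈ 23.7 mm

Immediate (elastic) settlement: S_e = q·B·(1−ν²)/E_s · I_f.
E_s = 19.3 MPa = 19300 kPa.
S_e = 197 × 3.6 × (1 − 0.28²) / 19300 × 0.7
    = 197 × 3.6 × 0.9216 / 19300 × 0.7
    = 0.02371 m = 23.71 mm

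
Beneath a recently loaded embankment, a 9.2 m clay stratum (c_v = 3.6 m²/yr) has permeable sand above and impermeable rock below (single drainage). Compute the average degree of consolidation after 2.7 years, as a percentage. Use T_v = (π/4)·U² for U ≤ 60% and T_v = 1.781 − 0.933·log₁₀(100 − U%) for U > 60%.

Drainage path length: H_d = H = 9.2 m (single drainage).
T_v = c_v·t/H_d² = 3.6×2.7/9.2² = 0.11484.
T_v = 0.11484 corresponds to the U ≤ 60% branch:
U = √(4T_v/π) = 0.3824

U ≈ 38.2 %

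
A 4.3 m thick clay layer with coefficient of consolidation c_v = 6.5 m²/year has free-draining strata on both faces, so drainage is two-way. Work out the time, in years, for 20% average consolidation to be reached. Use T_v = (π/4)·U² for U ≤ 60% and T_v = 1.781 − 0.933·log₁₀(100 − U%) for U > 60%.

t ≈ 0.0223 years

Drainage path length: H_d = H/2 = 2.15 m (double drainage).
U ≤ 60%: T_v = (π/4)·U² = (π/4)×0.2² = 0.031416.
t = T_v·H_d²/c_v = 0.031416×2.15²/6.5 = 0.02234 years.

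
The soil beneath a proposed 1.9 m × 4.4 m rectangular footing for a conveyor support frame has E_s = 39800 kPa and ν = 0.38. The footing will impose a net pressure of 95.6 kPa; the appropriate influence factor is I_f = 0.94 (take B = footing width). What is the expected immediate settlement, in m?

S_e ≈ 0.00367 m

Immediate (elastic) settlement: S_e = q·B·(1−ν²)/E_s · I_f.
S_e = 95.6 × 1.9 × (1 − 0.38²) / 39800 × 0.94
    = 95.6 × 1.9 × 0.8556 / 39800 × 0.94
    = 0.003671 m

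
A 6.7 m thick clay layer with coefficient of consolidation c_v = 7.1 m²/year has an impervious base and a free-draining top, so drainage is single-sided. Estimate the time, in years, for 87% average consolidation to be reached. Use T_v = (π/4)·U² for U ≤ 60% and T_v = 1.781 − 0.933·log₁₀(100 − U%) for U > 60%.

Drainage path length: H_d = H = 6.7 m (single drainage).
U > 60%: T_v = 1.781 − 0.933·log₁₀(100 − 87) = 0.74169.
t = T_v·H_d²/c_v = 0.74169×6.7²/7.1 = 4.689 years.

t ≈ 4.69 years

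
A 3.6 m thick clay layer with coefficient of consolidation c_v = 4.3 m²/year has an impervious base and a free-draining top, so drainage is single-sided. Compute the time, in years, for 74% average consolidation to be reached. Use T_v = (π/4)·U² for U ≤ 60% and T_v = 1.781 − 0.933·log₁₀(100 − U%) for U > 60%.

Drainage path length: H_d = H = 3.6 m (single drainage).
U > 60%: T_v = 1.781 − 0.933·log₁₀(100 − 74) = 0.46083.
t = T_v·H_d²/c_v = 0.46083×3.6²/4.3 = 1.389 years.

t ≈ 1.39 years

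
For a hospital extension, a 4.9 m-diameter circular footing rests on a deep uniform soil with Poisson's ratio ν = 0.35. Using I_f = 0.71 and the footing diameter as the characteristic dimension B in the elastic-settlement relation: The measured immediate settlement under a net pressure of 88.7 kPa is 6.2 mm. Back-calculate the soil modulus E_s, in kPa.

E_s ≈ 43700 kPa

S_e = q·B·(1−ν²)/E_s · I_f  ⇒  E_s = q·B·(1−ν²)·I_f / S_e.
E_s = 88.7 × 4.9 × 0.8775 × 0.71 / 0.0062 = 43680 kPa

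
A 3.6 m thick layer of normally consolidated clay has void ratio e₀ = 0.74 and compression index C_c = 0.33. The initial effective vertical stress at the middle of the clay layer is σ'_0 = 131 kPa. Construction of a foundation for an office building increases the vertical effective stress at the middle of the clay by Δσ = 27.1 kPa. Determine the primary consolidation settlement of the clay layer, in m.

S_c ≈ 0.0558 m

Final effective stress: σ'_f = σ'_0 + Δσ = 131 + 27.1 = 158.1 kPa.
Normally consolidated clay, so the full stress increment lies on the virgin compression line:
S_c = C_c·H/(1+e₀)·log₁₀(σ'_f/σ'_0) = 0.33×3.6/(1+0.74)×log₁₀(158.1/131)
    = 0.68276 × 0.081661 = 0.05575 m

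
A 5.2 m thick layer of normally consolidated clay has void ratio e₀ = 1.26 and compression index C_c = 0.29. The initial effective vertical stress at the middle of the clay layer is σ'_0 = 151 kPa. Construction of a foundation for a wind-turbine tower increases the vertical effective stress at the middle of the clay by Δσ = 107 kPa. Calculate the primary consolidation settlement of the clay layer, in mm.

S_c ≈ 155 mm

Final effective stress: σ'_f = σ'_0 + Δσ = 151 + 107 = 258 kPa.
Normally consolidated clay, so the full stress increment lies on the virgin compression line:
S_c = C_c·H/(1+e₀)·log₁₀(σ'_f/σ'_0) = 0.29×5.2/(1+1.26)×log₁₀(258/151)
    = 0.66726 × 0.23264 = 0.1552 m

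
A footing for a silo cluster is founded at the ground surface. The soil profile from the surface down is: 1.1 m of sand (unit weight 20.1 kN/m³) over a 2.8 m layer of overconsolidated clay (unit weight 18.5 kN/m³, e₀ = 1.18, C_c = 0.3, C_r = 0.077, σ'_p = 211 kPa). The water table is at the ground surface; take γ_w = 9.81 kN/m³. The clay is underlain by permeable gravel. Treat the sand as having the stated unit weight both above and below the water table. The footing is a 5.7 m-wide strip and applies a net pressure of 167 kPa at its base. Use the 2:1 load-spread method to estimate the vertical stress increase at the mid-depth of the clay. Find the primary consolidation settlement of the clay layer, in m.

S_c ≈ 0.0765 m

Mid-depth of clay below the ground surface: z = 1.1 + 2.8/2 = 2.5 m.
Total vertical stress at mid-clay: σ_v = 20.1×1.1 + 18.5×1.4 = 48.01 kPa.
Pore pressure: u = 9.81×(2.5 − 0) = 24.525 kPa.
Initial effective stress: σ'_0 = σ_v − u = 48.01 − 24.525 = 23.485 kPa.
Stress increase at mid-clay by the 2:1 spreading method:
Δσ = qB/(B+z) = 167×5.7/(5.7+2.5) = 116.09 kPa
Final effective stress: σ'_f = 23.485 + 116.09 = 139.57 kPa.
σ'_f = 139.57 ≤ σ'_p = 211 kPa, so the clay remains overconsolidated and only the recompression index applies:
S_c = C_r·H/(1+e₀)·log₁₀(σ'_f/σ'_0) = 0.077×2.8/2.18×log₁₀(139.57/23.485)
    = 0.098899 × 0.774 = 0.07655 m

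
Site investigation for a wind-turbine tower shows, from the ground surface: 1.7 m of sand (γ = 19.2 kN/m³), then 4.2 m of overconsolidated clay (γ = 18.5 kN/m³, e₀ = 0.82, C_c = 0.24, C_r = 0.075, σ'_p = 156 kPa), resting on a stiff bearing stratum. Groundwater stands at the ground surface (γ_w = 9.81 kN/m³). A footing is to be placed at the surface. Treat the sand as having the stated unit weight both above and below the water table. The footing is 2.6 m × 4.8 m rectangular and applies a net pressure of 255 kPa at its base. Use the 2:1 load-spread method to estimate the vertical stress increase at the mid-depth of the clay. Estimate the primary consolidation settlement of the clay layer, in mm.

S_c ≈ 74.4 mm

Mid-depth of clay below the ground surface: z = 1.7 + 4.2/2 = 3.8 m.
Total vertical stress at mid-clay: σ_v = 19.2×1.7 + 18.5×2.1 = 71.49 kPa.
Pore pressure: u = 9.81×(3.8 − 0) = 37.278 kPa.
Initial effective stress: σ'_0 = σ_v − u = 71.49 − 37.278 = 34.212 kPa.
Stress increase at mid-clay by the 2:1 spreading method:
Δσ = qBL/((B+z)(L+z)) = 255×2.6×4.8/((2.6+3.8)(4.8+3.8)) = 57.82 kPa
Final effective stress: σ'_f = 34.212 + 57.82 = 92.032 kPa.
σ'_f = 92.032 ≤ σ'_p = 156 kPa, so the clay remains overconsolidated and only the recompression index applies:
S_c = C_r·H/(1+e₀)·log₁₀(σ'_f/σ'_0) = 0.075×4.2/1.82×log₁₀(92.032/34.212)
    = 0.17308 × 0.42976 = 0.07438 m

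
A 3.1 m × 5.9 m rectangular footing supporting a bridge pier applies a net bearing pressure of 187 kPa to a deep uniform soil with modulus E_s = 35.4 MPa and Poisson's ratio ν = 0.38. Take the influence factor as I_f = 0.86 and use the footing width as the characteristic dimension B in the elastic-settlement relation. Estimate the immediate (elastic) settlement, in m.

S_e ≈ 0.012 m

Immediate (elastic) settlement: S_e = q·B·(1−ν²)/E_s · I_f.
E_s = 35.4 MPa = 35400 kPa.
S_e = 187 × 3.1 × (1 − 0.38²) / 35400 × 0.86
    = 187 × 3.1 × 0.8556 / 35400 × 0.86
    = 0.01205 m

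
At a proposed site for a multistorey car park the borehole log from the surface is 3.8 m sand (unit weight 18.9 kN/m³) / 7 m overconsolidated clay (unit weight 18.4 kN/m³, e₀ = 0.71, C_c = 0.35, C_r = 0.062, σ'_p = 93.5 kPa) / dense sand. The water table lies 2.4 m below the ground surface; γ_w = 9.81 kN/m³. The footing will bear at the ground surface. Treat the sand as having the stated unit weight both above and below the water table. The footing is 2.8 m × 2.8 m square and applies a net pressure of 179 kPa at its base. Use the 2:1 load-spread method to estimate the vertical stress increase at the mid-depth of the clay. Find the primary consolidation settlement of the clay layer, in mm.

Mid-depth of clay below the ground surface: z = 3.8 + 7/2 = 7.3 m.
Total vertical stress at mid-clay: σ_v = 18.9×3.8 + 18.4×3.5 = 136.22 kPa.
Pore pressure: u = 9.81×(7.3 − 2.4) = 48.069 kPa.
Initial effective stress: σ'_0 = σ_v − u = 136.22 − 48.069 = 88.151 kPa.
Stress increase at mid-clay by the 2:1 spreading method:
Δσ = qBL/((B+z)(L+z)) = 179×2.8×2.8/((2.8+7.3)(2.8+7.3)) = 13.757 kPa
Final effective stress: σ'_f = 88.151 + 13.757 = 101.91 kPa.
σ'_f = 101.91 > σ'_p = 93.5 kPa, so the stress path crosses the preconsolidation pressure — recompression up to σ'_p, then virgin compression beyond:
S_c = H/(1+e₀)·[C_r·log₁₀(σ'_p/σ'_0) + C_c·log₁₀(σ'_f/σ'_p)]
    = 7/1.71 × [0.062×log₁₀(93.5/88.151) + 0.35×log₁₀(101.91/93.5)]
    = 4.0936 × [0.0015862 + 0.013092] = 0.06009 m

S_c ≈ 60.1 mm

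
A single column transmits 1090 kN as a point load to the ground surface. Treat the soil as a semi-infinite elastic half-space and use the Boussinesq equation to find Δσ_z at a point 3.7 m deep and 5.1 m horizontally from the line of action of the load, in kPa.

Δσ_z ≈ 2.65 kPa

Boussinesq vertical stress below a point load on an elastic half-space:
Δσ_z = 3P/(2πz²) · [1 + (r/z)²]^(−5/2)
r/z = 5.1/3.7 = 1.3784; [1+(r/z)²]^(−5/2) = 0.069828.
Δσ_z = 3×1090/(2π×3.7²) × 0.069828 = 38.016 × 0.069828 = 2.655 kPa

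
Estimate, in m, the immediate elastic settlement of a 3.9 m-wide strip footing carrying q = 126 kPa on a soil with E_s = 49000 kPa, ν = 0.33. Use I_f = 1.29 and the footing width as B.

S_e ≈ 0.0115 m

Immediate (elastic) settlement: S_e = q·B·(1−ν²)/E_s · I_f.
S_e = 126 × 3.9 × (1 − 0.33²) / 49000 × 1.29
    = 126 × 3.9 × 0.8911 / 49000 × 1.29
    = 0.01153 m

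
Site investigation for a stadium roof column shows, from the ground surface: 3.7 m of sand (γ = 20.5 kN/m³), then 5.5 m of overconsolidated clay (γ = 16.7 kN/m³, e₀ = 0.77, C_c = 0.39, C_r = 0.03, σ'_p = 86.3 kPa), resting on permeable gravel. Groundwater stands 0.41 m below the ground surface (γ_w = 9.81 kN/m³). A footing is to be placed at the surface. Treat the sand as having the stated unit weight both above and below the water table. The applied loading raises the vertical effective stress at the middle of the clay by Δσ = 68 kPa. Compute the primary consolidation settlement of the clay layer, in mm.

S_c ≈ 231 mm

Mid-depth of clay below the ground surface: z = 3.7 + 5.5/2 = 6.45 m.
Total vertical stress at mid-clay: σ_v = 20.5×3.7 + 16.7×2.75 = 121.78 kPa.
Pore pressure: u = 9.81×(6.45 − 0.41) = 59.252 kPa.
Initial effective stress: σ'_0 = σ_v − u = 121.78 − 59.252 = 62.528 kPa.
Final effective stress: σ'_f = 62.528 + 68 = 130.53 kPa.
σ'_f = 130.53 > σ'_p = 86.3 kPa, so the stress path crosses the preconsolidation pressure — recompression up to σ'_p, then virgin compression beyond:
S_c = H/(1+e₀)·[C_r·log₁₀(σ'_p/σ'_0) + C_c·log₁₀(σ'_f/σ'_p)]
    = 5.5/1.77 × [0.03×log₁₀(86.3/62.528) + 0.39×log₁₀(130.53/86.3)]
    = 3.1073 × [0.0041981 + 0.070083] = 0.2308 m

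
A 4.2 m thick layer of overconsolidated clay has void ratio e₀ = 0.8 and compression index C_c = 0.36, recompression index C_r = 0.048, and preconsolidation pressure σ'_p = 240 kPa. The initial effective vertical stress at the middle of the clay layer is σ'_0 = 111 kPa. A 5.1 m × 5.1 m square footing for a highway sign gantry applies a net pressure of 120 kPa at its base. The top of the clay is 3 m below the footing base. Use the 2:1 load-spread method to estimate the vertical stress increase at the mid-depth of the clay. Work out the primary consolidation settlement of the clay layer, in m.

Mid-depth of clay below the footing base: z = 3 + 4.2/2 = 5.1 m.
Stress increase at mid-clay by the 2:1 spreading method:
Δσ = qBL/((B+z)(L+z)) = 120×5.1×5.1/((5.1+5.1)(5.1+5.1)) = 30 kPa
Final effective stress: σ'_f = 111 + 30 = 141 kPa.
σ'_f = 141 ≤ σ'_p = 240 kPa, so the clay remains overconsolidated and only the recompression index applies:
S_c = C_r·H/(1+e₀)·log₁₀(σ'_f/σ'_0) = 0.048×4.2/1.8×log₁₀(141/111)
    = 0.112 × 0.1039 = 0.01164 m

S_c ≈ 0.0116 m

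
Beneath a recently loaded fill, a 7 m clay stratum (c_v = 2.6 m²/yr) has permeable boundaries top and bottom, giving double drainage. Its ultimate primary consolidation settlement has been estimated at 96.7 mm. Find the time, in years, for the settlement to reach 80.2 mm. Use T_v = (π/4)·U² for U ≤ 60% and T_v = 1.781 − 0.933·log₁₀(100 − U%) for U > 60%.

Drainage path length: H_d = H/2 = 3.5 m (double drainage).
U = S(t)/S_ult = 80.2/96.7 = 0.8294.
U > 60%: T_v = 1.781 − 0.933·log₁₀(100 − 82.937) = 0.63149.
t = T_v·H_d²/c_v = 0.63149×3.5²/2.6 = 2.975 years.

t ≈ 2.98 years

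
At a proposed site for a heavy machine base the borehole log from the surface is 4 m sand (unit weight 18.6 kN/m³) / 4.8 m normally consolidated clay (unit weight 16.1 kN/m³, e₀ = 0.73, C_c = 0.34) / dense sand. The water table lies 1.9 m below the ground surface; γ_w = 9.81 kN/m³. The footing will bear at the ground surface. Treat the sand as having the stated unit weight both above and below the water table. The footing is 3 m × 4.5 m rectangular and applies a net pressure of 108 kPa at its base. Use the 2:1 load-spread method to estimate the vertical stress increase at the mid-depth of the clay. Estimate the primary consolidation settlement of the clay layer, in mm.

S_c ≈ 76.9 mm

Mid-depth of clay below the ground surface: z = 4 + 4.8/2 = 6.4 m.
Total vertical stress at mid-clay: σ_v = 18.6×4 + 16.1×2.4 = 113.04 kPa.
Pore pressure: u = 9.81×(6.4 − 1.9) = 44.145 kPa.
Initial effective stress: σ'_0 = σ_v − u = 113.04 − 44.145 = 68.895 kPa.
Stress increase at mid-clay by the 2:1 spreading method:
Δσ = qBL/((B+z)(L+z)) = 108×3×4.5/((3+6.4)(4.5+6.4)) = 14.23 kPa
Final effective stress: σ'_f = σ'_0 + Δσ = 68.895 + 14.23 = 83.125 kPa.
Normally consolidated clay, so the full stress increment lies on the virgin compression line:
S_c = C_c·H/(1+e₀)·log₁₀(σ'_f/σ'_0) = 0.34×4.8/(1+0.73)×log₁₀(83.125/68.895)
    = 0.94335 × 0.081544 = 0.07692 m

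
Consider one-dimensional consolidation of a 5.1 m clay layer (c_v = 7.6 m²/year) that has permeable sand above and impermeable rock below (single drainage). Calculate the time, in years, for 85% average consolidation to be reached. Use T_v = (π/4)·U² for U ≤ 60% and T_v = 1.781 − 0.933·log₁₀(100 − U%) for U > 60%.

Drainage path length: H_d = H = 5.1 m (single drainage).
U > 60%: T_v = 1.781 − 0.933·log₁₀(100 − 85) = 0.68371.
t = T_v·H_d²/c_v = 0.68371×5.1²/7.6 = 2.34 years.

t ≈ 2.34 years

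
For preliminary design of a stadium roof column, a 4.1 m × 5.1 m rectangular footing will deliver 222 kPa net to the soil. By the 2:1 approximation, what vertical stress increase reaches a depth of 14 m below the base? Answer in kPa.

By the 2:1 method the load spreads at 1 horizontal : 2 vertical, so at depth z the loaded area has grown by z in each plan dimension:
Δσ = qBL/((B+z)(L+z)) = 222×4.1×5.1/((4.1+14)(5.1+14)) = 13.427 kPa

Δσ_z ≈ 13.4 kPa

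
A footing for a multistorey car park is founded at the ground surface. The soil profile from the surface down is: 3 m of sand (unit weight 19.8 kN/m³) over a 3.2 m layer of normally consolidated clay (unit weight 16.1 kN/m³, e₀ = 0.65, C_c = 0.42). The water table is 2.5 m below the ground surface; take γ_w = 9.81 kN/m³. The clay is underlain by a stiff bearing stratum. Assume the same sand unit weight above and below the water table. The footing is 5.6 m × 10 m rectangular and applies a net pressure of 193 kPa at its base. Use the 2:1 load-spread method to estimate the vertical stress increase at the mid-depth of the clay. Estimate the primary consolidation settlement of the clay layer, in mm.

S_c ≈ 267 mm

Mid-depth of clay below the ground surface: z = 3 + 3.2/2 = 4.6 m.
Total vertical stress at mid-clay: σ_v = 19.8×3 + 16.1×1.6 = 85.16 kPa.
Pore pressure: u = 9.81×(4.6 − 2.5) = 20.601 kPa.
Initial effective stress: σ'_0 = σ_v − u = 85.16 − 20.601 = 64.559 kPa.
Stress increase at mid-clay by the 2:1 spreading method:
Δσ = qBL/((B+z)(L+z)) = 193×5.6×10/((5.6+4.6)(10+4.6)) = 72.576 kPa
Final effective stress: σ'_f = σ'_0 + Δσ = 64.559 + 72.576 = 137.13 kPa.
Normally consolidated clay, so the full stress increment lies on the virgin compression line:
S_c = C_c·H/(1+e₀)·log₁₀(σ'_f/σ'_0) = 0.42×3.2/(1+0.65)×log₁₀(137.13/64.559)
    = 0.81455 × 0.32718 = 0.2665 m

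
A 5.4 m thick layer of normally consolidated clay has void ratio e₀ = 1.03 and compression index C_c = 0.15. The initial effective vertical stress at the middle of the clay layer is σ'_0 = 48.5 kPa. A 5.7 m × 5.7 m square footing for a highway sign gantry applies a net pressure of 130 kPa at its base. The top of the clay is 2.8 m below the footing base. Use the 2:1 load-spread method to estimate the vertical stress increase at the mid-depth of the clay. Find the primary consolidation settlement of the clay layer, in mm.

S_c ≈ 91.4 mm

Mid-depth of clay below the footing base: z = 2.8 + 5.4/2 = 5.5 m.
Stress increase at mid-clay by the 2:1 spreading method:
Δσ = qBL/((B+z)(L+z)) = 130×5.7×5.7/((5.7+5.5)(5.7+5.5)) = 33.671 kPa
Final effective stress: σ'_f = σ'_0 + Δσ = 48.5 + 33.671 = 82.171 kPa.
Normally consolidated clay, so the full stress increment lies on the virgin compression line:
S_c = C_c·H/(1+e₀)·log₁₀(σ'_f/σ'_0) = 0.15×5.4/(1+1.03)×log₁₀(82.171/48.5)
    = 0.39901 × 0.22898 = 0.09137 m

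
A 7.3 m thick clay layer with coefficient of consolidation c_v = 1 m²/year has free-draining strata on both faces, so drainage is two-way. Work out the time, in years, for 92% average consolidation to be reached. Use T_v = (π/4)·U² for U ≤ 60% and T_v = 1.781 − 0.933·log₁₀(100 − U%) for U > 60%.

Drainage path length: H_d = H/2 = 3.65 m (double drainage).
U > 60%: T_v = 1.781 − 0.933·log₁₀(100 − 92) = 0.93842.
t = T_v·H_d²/c_v = 0.93842×3.65²/1 = 12.5 years.

t ≈ 12.5 years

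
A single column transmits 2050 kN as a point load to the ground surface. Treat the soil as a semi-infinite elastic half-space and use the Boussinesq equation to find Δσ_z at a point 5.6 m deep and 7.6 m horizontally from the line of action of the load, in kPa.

Boussinesq vertical stress below a point load on an elastic half-space:
Δσ_z = 3P/(2πz²) · [1 + (r/z)²]^(−5/2)
r/z = 7.6/5.6 = 1.3571; [1+(r/z)²]^(−5/2) = 0.073452.
Δσ_z = 3×2050/(2π×5.6²) × 0.073452 = 31.212 × 0.073452 = 2.293 kPa

Δσ_z ≈ 2.29 kPa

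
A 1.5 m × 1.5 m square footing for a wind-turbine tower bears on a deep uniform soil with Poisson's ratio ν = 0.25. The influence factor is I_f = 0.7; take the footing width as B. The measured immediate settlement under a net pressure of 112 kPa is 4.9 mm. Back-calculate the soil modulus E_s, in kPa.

E_s ≈ 22500 kPa

S_e = q·B·(1−ν²)/E_s · I_f  ⇒  E_s = q·B·(1−ν²)·I_f / S_e.
E_s = 112 × 1.5 × 0.9375 × 0.7 / 0.0049 = 22500 kPa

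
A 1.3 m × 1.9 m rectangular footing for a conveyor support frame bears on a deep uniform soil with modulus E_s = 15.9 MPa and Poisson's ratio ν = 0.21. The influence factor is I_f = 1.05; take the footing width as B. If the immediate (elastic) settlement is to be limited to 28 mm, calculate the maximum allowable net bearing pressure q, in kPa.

E_s = 15.9 MPa = 15900 kPa.
S_e = q·B·(1−ν²)/E_s · I_f  ⇒  q = S_e·E_s / (B·(1−ν²)·I_f).
q = 0.028 × 15900 / (1.3 × 0.9559 × 1.05) = 341.2 kPa

q ≈ 341 kPa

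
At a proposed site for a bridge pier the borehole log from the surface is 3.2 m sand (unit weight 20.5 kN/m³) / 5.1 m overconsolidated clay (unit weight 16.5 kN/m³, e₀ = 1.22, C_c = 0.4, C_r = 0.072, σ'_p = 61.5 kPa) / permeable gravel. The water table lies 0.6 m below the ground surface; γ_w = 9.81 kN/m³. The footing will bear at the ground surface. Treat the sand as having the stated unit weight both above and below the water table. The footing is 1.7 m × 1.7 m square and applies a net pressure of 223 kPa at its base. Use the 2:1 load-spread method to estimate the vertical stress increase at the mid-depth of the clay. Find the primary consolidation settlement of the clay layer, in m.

Mid-depth of clay below the ground surface: z = 3.2 + 5.1/2 = 5.75 m.
Total vertical stress at mid-clay: σ_v = 20.5×3.2 + 16.5×2.55 = 107.68 kPa.
Pore pressure: u = 9.81×(5.75 − 0.6) = 50.522 kPa.
Initial effective stress: σ'_0 = σ_v − u = 107.68 − 50.522 = 57.158 kPa.
Stress increase at mid-clay by the 2:1 spreading method:
Δσ = qBL/((B+z)(L+z)) = 223×1.7×1.7/((1.7+5.75)(1.7+5.75)) = 11.612 kPa
Final effective stress: σ'_f = 57.158 + 11.612 = 68.77 kPa.
σ'_f = 68.77 > σ'_p = 61.5 kPa, so the stress path crosses the preconsolidation pressure — recompression up to σ'_p, then virgin compression beyond:
S_c = H/(1+e₀)·[C_r·log₁₀(σ'_p/σ'_0) + C_c·log₁₀(σ'_f/σ'_p)]
    = 5.1/2.22 × [0.072×log₁₀(61.5/57.158) + 0.4×log₁₀(68.77/61.5)]
    = 2.2973 × [0.0022895 + 0.01941] = 0.04985 m

S_c ≈ 0.0499 m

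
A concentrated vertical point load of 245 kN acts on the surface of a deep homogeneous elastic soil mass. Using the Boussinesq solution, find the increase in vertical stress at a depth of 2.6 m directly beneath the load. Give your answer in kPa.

Δσ_z ≈ 17.3 kPa

Boussinesq vertical stress below a point load on an elastic half-space:
Δσ_z = 3P/(2πz²) · [1 + (r/z)²]^(−5/2)
r/z = 0/2.6 = 0; [1+(r/z)²]^(−5/2) = 1.
Δσ_z = 3×245/(2π×2.6²) × 1 = 17.305 × 1 = 17.3 kPa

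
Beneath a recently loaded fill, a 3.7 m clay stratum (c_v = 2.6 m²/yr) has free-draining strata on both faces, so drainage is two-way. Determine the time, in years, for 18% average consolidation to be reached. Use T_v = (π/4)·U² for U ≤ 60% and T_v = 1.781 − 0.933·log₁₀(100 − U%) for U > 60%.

Drainage path length: H_d = H/2 = 1.85 m (double drainage).
U ≤ 60%: T_v = (π/4)·U² = (π/4)×0.18² = 0.025447.
t = T_v·H_d²/c_v = 0.025447×1.85²/2.6 = 0.0335 years.

t ≈ 0.0335 years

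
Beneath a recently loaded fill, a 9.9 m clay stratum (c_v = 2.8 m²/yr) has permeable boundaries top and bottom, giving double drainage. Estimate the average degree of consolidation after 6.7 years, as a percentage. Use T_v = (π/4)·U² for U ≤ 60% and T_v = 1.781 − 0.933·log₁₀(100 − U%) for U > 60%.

Drainage path length: H_d = H/2 = 4.95 m (double drainage).
T_v = c_v·t/H_d² = 2.8×6.7/4.95² = 0.76564.
T_v = 0.76564 corresponds to the U > 60% branch:
U = 1 − 10^((1.781 − T_v)/0.933)/100 = 0.8775

U ≈ 87.7 %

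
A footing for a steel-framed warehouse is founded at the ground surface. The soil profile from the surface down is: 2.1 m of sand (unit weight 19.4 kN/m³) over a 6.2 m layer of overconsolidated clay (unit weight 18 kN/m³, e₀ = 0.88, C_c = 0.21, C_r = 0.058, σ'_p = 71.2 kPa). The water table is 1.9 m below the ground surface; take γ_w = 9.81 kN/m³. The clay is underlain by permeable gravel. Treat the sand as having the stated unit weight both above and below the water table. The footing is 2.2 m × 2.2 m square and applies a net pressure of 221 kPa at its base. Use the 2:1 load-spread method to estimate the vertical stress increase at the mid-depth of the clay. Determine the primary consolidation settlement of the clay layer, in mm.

S_c ≈ 57.3 mm

Mid-depth of clay below the ground surface: z = 2.1 + 6.2/2 = 5.2 m.
Total vertical stress at mid-clay: σ_v = 19.4×2.1 + 18×3.1 = 96.54 kPa.
Pore pressure: u = 9.81×(5.2 − 1.9) = 32.373 kPa.
Initial effective stress: σ'_0 = σ_v − u = 96.54 − 32.373 = 64.167 kPa.
Stress increase at mid-clay by the 2:1 spreading method:
Δσ = qBL/((B+z)(L+z)) = 221×2.2×2.2/((2.2+5.2)(2.2+5.2)) = 19.533 kPa
Final effective stress: σ'_f = 64.167 + 19.533 = 83.7 kPa.
σ'_f = 83.7 > σ'_p = 71.2 kPa, so the stress path crosses the preconsolidation pressure — recompression up to σ'_p, then virgin compression beyond:
S_c = H/(1+e₀)·[C_r·log₁₀(σ'_p/σ'_0) + C_c·log₁₀(σ'_f/σ'_p)]
    = 6.2/1.88 × [0.058×log₁₀(71.2/64.167) + 0.21×log₁₀(83.7/71.2)]
    = 3.2979 × [0.0026198 + 0.014752] = 0.05729 m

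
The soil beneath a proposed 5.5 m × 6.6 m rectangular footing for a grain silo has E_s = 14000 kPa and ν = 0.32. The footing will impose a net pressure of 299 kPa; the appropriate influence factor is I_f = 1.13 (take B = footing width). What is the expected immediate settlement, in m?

S_e ≈ 0.119 m

Immediate (elastic) settlement: S_e = q·B·(1−ν²)/E_s · I_f.
S_e = 299 × 5.5 × (1 − 0.32²) / 14000 × 1.13
    = 299 × 5.5 × 0.8976 / 14000 × 1.13
    = 0.1191 m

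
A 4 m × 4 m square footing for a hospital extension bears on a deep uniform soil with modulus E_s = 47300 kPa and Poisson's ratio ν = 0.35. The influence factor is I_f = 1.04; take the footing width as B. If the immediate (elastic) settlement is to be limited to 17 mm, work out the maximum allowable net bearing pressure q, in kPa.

S_e = q·B·(1−ν²)/E_s · I_f  ⇒  q = S_e·E_s / (B·(1−ν²)·I_f).
q = 0.017 × 47300 / (4 × 0.8775 × 1.04) = 220.3 kPa

q ≈ 220 kPa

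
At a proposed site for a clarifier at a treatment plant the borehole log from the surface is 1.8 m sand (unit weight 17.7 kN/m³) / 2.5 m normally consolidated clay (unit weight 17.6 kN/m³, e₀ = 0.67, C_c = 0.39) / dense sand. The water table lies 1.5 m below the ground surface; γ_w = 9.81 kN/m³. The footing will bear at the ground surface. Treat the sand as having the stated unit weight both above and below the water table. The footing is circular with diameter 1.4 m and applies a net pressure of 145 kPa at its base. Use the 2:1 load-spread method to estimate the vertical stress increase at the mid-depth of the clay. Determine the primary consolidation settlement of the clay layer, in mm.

Mid-depth of clay below the ground surface: z = 1.8 + 2.5/2 = 3.05 m.
Total vertical stress at mid-clay: σ_v = 17.7×1.8 + 17.6×1.25 = 53.86 kPa.
Pore pressure: u = 9.81×(3.05 − 1.5) = 15.206 kPa.
Initial effective stress: σ'_0 = σ_v − u = 53.86 − 15.206 = 38.654 kPa.
Stress increase at mid-clay by the 2:1 spreading method:
Δσ ≈ qD²/(D+z)² = 145×1.4²/(1.4+3.05)² = 14.352 kPa
Final effective stress: σ'_f = σ'_0 + Δσ = 38.654 + 14.352 = 53.006 kPa.
Normally consolidated clay, so the full stress increment lies on the virgin compression line:
S_c = C_c·H/(1+e₀)·log₁₀(σ'_f/σ'_0) = 0.39×2.5/(1+0.67)×log₁₀(53.006/38.654)
    = 0.58383 × 0.13713 = 0.08006 m

S_c ≈ 80.1 mm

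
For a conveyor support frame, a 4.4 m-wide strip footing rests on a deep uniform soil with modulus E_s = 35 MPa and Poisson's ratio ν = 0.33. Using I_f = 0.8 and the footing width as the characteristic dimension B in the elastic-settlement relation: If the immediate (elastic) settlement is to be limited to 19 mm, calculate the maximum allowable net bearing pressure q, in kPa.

q ≈ 212 kPa

E_s = 35 MPa = 35000 kPa.
S_e = q·B·(1−ν²)/E_s · I_f  ⇒  q = S_e·E_s / (B·(1−ν²)·I_f).
q = 0.019 × 35000 / (4.4 × 0.8911 × 0.8) = 212 kPa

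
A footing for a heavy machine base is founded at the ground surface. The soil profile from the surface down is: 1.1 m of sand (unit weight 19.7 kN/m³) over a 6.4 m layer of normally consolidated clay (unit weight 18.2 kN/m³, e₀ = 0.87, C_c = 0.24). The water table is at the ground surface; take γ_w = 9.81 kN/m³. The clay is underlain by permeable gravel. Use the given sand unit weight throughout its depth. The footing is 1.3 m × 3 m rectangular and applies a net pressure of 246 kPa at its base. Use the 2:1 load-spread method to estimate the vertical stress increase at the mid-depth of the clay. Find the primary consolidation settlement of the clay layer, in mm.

S_c ≈ 173 mm

Mid-depth of clay below the ground surface: z = 1.1 + 6.4/2 = 4.3 m.
Total vertical stress at mid-clay: σ_v = 19.7×1.1 + 18.2×3.2 = 79.91 kPa.
Pore pressure: u = 9.81×(4.3 − 0) = 42.183 kPa.
Initial effective stress: σ'_0 = σ_v − u = 79.91 − 42.183 = 37.727 kPa.
Stress increase at mid-clay by the 2:1 spreading method:
Δσ = qBL/((B+z)(L+z)) = 246×1.3×3/((1.3+4.3)(3+4.3)) = 23.469 kPa
Final effective stress: σ'_f = σ'_0 + Δσ = 37.727 + 23.469 = 61.196 kPa.
Normally consolidated clay, so the full stress increment lies on the virgin compression line:
S_c = C_c·H/(1+e₀)·log₁₀(σ'_f/σ'_0) = 0.24×6.4/(1+0.87)×log₁₀(61.196/37.727)
    = 0.82139 × 0.21007 = 0.1725 m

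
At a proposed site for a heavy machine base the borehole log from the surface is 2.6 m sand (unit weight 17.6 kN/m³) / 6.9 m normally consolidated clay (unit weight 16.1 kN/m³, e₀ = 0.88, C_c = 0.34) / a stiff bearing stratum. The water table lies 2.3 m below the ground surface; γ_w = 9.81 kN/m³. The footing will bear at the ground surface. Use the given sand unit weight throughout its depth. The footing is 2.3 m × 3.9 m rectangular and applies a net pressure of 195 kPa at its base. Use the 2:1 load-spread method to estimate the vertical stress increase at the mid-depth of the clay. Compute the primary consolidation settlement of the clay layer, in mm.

S_c ≈ 153 mm

Mid-depth of clay below the ground surface: z = 2.6 + 6.9/2 = 6.05 m.
Total vertical stress at mid-clay: σ_v = 17.6×2.6 + 16.1×3.45 = 101.31 kPa.
Pore pressure: u = 9.81×(6.05 − 2.3) = 36.788 kPa.
Initial effective stress: σ'_0 = σ_v − u = 101.31 − 36.788 = 64.522 kPa.
Stress increase at mid-clay by the 2:1 spreading method:
Δσ = qBL/((B+z)(L+z)) = 195×2.3×3.9/((2.3+6.05)(3.9+6.05)) = 21.053 kPa
Final effective stress: σ'_f = σ'_0 + Δσ = 64.522 + 21.053 = 85.575 kPa.
Normally consolidated clay, so the full stress increment lies on the virgin compression line:
S_c = C_c·H/(1+e₀)·log₁₀(σ'_f/σ'_0) = 0.34×6.9/(1+0.88)×log₁₀(85.575/64.522)
    = 1.2479 × 0.12264 = 0.153 m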